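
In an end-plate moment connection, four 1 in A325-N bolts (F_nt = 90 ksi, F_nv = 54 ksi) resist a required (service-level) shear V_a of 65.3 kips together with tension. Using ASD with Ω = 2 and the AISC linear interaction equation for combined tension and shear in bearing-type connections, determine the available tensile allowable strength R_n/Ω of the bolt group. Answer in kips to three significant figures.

A_b = π·1²/4 = 0.7854 in²; f_rv = 65.3 / (4 × 0.7854) = 20.79 ksi.
F'_nt = 1.3 F_nt − (Ω F_nt / F_nv) f_rv = 1.3·90 − (2·90/54)·20.79 = 47.71 ksi, capped at F_nt → F'_nt = 47.71 ksi.
R_n = F'_nt · A_b · n = 47.71 × 0.7854 × 4 = 149.9 kips.
Allowable strength R_n/Ω = 149.9 / 2 = 74.9 kips.

74.9 kips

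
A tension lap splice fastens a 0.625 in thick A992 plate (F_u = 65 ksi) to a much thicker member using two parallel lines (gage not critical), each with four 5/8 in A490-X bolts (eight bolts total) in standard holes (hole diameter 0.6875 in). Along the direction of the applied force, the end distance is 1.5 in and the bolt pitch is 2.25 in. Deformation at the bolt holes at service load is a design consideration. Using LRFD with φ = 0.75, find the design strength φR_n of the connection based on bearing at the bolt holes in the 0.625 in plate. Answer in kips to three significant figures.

Per bolt r_n = 1.2 l_c t F_u ≤ 2.4 d t F_u; upper limit = 2.4 × 0.625 × 0.625 × 65 = 60.94 kips.
Edge bolt: l_c = 1.5 − 0.6875/2 = 1.156 in → 1.2 × 1.156 × 0.625 × 65 = 56.37 → r_n = 56.37 kips.
Interior bolts: l_c = 2.25 − 0.6875 = 1.562 in → 1.2 × 1.562 × 0.625 × 65 = 76.17 → r_n = 60.94 kips.
R_n = 2 × 56.37 + 6 × 60.94 = 478.4 kips.
Design strength φR_n = 0.75 × 478.4 = 359 kips.

359 kips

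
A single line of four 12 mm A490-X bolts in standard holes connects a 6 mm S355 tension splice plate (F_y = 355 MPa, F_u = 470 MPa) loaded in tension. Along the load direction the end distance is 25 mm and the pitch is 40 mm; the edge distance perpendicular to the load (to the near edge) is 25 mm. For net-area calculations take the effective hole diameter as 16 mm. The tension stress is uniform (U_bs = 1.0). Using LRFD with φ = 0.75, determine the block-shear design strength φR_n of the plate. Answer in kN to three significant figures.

149 kN

Shear plane L_v = 25 + 3·40 = 145 mm; A_gv = 145 × 6 = 870 mm².
A_nv = (145 − 3.5·16) × 6 = 534 mm².
A_nt = (25 − 0.5·16) × 6 = 102 mm².
0.6 F_u A_nv = 150.6 kN; 0.6 F_y A_gv = 185.3 kN → shear rupture governs the shear term.
R_n = 150.6 + 1.0 × 470 × 102 / 1000 = 198.5 kN.
Design strength φR_n = 0.75 × 198.5 = 149 kN.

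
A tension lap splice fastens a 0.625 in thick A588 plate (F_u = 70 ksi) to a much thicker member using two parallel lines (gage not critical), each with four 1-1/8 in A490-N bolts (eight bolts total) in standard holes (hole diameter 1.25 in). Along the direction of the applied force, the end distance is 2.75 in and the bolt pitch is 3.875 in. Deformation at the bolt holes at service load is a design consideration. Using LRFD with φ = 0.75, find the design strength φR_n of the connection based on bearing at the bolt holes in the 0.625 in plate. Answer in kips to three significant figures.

Per bolt r_n = 1.2 l_c t F_u ≤ 2.4 d t F_u; upper limit = 2.4 × 1.125 × 0.625 × 70 = 118.1 kips.
Edge bolt: l_c = 2.75 − 1.25/2 = 2.125 in → 1.2 × 2.125 × 0.625 × 70 = 111.6 → r_n = 111.6 kips.
Interior bolts: l_c = 3.875 − 1.25 = 2.625 in → 1.2 × 2.625 × 0.625 × 70 = 137.8 → r_n = 118.1 kips.
R_n = 2 × 111.6 + 6 × 118.1 = 931.9 kips.
Design strength φR_n = 0.75 × 931.9 = 699 kips.

699 kips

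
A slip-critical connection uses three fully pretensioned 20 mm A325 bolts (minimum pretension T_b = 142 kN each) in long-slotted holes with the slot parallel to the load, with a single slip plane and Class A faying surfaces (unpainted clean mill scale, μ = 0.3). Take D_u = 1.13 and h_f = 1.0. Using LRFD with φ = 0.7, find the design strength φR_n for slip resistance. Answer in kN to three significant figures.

101 kN

R_n = μ · D_u · h_f · T_b · n_s · n_b = 0.3 × 1.13 × 1.0 × 142 × 1 × 3 = 144.4 kN.
Design strength φR_n = 0.7 × 144.4 = 101 kN.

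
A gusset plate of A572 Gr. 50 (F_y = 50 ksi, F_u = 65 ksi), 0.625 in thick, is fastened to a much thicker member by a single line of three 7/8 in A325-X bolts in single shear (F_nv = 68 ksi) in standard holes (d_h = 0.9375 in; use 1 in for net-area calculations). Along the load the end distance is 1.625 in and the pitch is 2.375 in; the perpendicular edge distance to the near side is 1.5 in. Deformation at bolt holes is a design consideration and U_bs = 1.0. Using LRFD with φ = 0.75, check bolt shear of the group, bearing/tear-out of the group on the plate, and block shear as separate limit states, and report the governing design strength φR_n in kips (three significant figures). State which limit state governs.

Bolt shear: A_b = π·0.875²/4 = 0.6013 in²; R_n = 68 × 0.6013 × 3 × 1 = 122.7 kips → 0.75 × 122.7 = 92 kips.
Bearing: edge l_c = 1.156, r_n = 56.37 kips; interior l_c = 1.438, r_n = 70.08 kips; R_n = 56.37 + 2·70.08 = 196.5 kips → 147 kips.
Block shear: A_gv = 3.984, A_nv = 2.422, A_nt = 0.625 in²; R_n = min(0.6F_uA_nv, 0.6F_yA_gv) + U_bs·F_u·A_nt = 135.1 kips → 101 kips.
Bolt shear governs: 92 kips.

92 kips (bolt shear governs)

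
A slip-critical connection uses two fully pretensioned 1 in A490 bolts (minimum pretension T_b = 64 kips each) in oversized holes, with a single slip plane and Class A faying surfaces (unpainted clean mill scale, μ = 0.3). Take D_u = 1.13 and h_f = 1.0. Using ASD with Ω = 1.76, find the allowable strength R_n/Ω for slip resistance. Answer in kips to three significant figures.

R_n = μ · D_u · h_f · T_b · n_s · n_b = 0.3 × 1.13 × 1.0 × 64 × 1 × 2 = 43.39 kips.
Allowable strength R_n/Ω = 43.39 / 1.76 = 24.7 kips.

24.7 kips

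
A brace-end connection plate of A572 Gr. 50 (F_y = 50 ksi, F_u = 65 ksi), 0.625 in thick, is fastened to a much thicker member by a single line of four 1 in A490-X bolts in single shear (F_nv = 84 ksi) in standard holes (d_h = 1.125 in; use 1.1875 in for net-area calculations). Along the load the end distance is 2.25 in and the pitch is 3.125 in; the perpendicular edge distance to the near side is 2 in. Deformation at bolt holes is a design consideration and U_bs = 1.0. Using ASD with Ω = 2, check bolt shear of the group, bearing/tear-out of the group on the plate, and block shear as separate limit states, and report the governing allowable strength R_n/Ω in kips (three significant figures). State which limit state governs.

Bolt shear: A_b = π·1²/4 = 0.7854 in²; R_n = 84 × 0.7854 × 4 × 1 = 263.9 kips → 263.9 / 2 = 132 kips.
Bearing: edge l_c = 1.688, r_n = 82.27 kips; interior l_c = 2, r_n = 97.5 kips; R_n = 82.27 + 3·97.5 = 374.8 kips → 187 kips.
Block shear: A_gv = 7.266, A_nv = 4.668, A_nt = 0.8789 in²; R_n = min(0.6F_uA_nv, 0.6F_yA_gv) + U_bs·F_u·A_nt = 239.2 kips → 120 kips.
Block shear governs: 120 kips.

120 kips (block shear governs)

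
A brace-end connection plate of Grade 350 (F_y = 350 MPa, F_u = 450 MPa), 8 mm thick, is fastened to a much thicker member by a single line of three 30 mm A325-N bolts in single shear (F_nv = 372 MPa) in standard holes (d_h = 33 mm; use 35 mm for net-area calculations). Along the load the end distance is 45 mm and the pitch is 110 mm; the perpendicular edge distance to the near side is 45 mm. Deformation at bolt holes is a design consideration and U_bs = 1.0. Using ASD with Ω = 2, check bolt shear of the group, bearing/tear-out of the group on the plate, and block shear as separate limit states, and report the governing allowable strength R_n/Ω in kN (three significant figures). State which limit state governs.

Bolt shear: A_b = π·30²/4 = 706.9 mm²; R_n = 372 × 706.9 × 3 × 1 / 1000 = 788.9 kN → 788.9 / 2 = 394 kN.
Bearing: edge l_c = 28.5, r_n = 123.1 kN; interior l_c = 77, r_n = 259.2 kN; R_n = 123.1 + 2·259.2 = 641.5 kN → 321 kN.
Block shear: A_gv = 2120, A_nv = 1420, A_nt = 220 mm²; R_n = min(0.6F_uA_nv, 0.6F_yA_gv) + U_bs·F_u·A_nt = 482.4 kN → 241 kN.
Block shear governs: 241 kN.

241 kN (block shear governs)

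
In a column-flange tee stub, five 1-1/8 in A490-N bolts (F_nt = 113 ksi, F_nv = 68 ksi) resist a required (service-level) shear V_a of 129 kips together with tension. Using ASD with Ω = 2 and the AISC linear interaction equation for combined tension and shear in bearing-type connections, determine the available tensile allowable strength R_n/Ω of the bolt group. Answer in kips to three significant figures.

151 kips

A_b = π·1.125²/4 = 0.994 in²; f_rv = 129 / (5 × 0.994) = 25.96 ksi.
F'_nt = 1.3 F_nt − (Ω F_nt / F_nv) f_rv = 1.3·113 − (2·113/68)·25.96 = 60.64 ksi, capped at F_nt → F'_nt = 60.64 ksi.
R_n = F'_nt · A_b · n = 60.64 × 0.994 × 5 = 301.4 kips.
Allowable strength R_n/Ω = 301.4 / 2 = 151 kips.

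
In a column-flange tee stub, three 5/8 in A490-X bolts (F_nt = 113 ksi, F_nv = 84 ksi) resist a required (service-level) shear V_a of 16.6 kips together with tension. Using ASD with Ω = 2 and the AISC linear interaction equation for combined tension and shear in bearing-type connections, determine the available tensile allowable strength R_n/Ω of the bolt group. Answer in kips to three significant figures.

45.3 kips

A_b = π·0.625²/4 = 0.3068 in²; f_rv = 16.6 / (3 × 0.3068) = 18.04 ksi.
F'_nt = 1.3 F_nt − (Ω F_nt / F_nv) f_rv = 1.3·113 − (2·113/84)·18.04 = 98.37 ksi, capped at F_nt → F'_nt = 98.37 ksi.
R_n = F'_nt · A_b · n = 98.37 × 0.3068 × 3 = 90.54 kips.
Allowable strength R_n/Ω = 90.54 / 2 = 45.3 kips.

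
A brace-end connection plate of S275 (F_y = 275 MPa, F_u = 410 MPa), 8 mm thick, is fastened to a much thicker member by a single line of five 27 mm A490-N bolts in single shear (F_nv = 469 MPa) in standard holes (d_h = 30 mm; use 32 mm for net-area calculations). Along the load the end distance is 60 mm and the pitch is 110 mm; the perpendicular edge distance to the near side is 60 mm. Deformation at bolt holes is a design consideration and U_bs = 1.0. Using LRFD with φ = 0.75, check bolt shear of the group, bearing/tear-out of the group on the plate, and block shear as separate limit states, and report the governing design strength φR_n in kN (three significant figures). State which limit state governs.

Bolt shear: A_b = π·27²/4 = 572.6 mm²; R_n = 469 × 572.6 × 5 × 1 / 1000 = 1343 kN → 0.75 × 1343 = 1010 kN.
Bearing: edge l_c = 45, r_n = 177.1 kN; interior l_c = 80, r_n = 212.5 kN; R_n = 177.1 + 4·212.5 = 1027 kN → 770 kN.
Block shear: A_gv = 4000, A_nv = 2848, A_nt = 352 mm²; R_n = min(0.6F_uA_nv, 0.6F_yA_gv) + U_bs·F_u·A_nt = 804.3 kN → 603 kN.
Block shear governs: 603 kN.

603 kN (block shear governs)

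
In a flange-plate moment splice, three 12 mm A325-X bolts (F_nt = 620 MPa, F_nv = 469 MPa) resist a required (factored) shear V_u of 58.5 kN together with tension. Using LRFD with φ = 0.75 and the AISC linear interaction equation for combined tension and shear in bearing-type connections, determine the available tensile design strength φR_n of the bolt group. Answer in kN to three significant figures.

128 kN

A_b = π·12²/4 = 113.1 mm²; f_rv = 58.5 × 1000 / (3 × 113.1) = 172.4 MPa.
F'_nt = 1.3 F_nt − (F_nt / φF_nv) f_rv = 1.3·620 − (620/(0.75·469))·172.4 = 502.1 MPa, capped at F_nt → F'_nt = 502.1 MPa.
R_n = F'_nt · A_b · n = 502.1 × 113.1 × 3 / 1000 = 170.4 kN.
Design strength φR_n = 0.75 × 170.4 = 128 kN.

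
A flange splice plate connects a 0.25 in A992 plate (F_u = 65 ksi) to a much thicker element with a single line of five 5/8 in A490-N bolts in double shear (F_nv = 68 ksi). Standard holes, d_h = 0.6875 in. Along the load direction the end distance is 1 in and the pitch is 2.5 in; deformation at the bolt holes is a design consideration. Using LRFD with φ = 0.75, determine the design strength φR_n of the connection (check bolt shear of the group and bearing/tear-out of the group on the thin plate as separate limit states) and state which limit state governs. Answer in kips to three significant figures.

Bolt shear: A_b = π·0.625²/4 = 0.3068 in²; R_n = 68 × 0.3068 × 5 × 2 = 208.6 kips → 0.75 × 208.6 = 156 kips.
Bearing (1.2 l_c t F_u ≤ 2.4 d t F_u): upper limit = 2.4·0.625·0.25·65 = 24.38 kips.
  Edge l_c = 1 − 0.6875/2 = 0.6562 → r_n = 12.8 kips; interior l_c = 2.5 − 0.6875 = 1.812 → r_n = 24.38 kips.
  R_n,bearing = 1·12.8 + 4·24.38 = 110.3 kips → 0.75 × 110.3 = 82.7 kips.
Bearing governs: 82.7 kips.

82.7 kips (bearing governs)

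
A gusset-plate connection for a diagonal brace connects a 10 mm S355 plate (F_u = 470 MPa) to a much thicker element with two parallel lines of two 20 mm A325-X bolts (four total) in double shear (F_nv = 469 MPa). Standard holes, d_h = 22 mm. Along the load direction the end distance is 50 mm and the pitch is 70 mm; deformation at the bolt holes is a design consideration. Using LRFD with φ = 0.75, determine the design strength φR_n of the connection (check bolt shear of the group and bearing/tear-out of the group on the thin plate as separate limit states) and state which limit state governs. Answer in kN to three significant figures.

668 kN (bearing governs)

Bolt shear: A_b = π·20²/4 = 314.2 mm²; R_n = 469 × 314.2 × 4 × 2 / 1000 = 1179 kN → 0.75 × 1179 = 884 kN.
Bearing (1.2 l_c t F_u ≤ 2.4 d t F_u): upper limit = 2.4·20·10·470 / 1000 = 225.6 kN.
  Edge l_c = 50 − 22/2 = 39 → r_n = 220 kN; interior l_c = 70 − 22 = 48 → r_n = 225.6 kN.
  R_n,bearing = 2·220 + 2·225.6 = 891.1 kN → 0.75 × 891.1 = 668 kN.
Bearing governs: 668 kN.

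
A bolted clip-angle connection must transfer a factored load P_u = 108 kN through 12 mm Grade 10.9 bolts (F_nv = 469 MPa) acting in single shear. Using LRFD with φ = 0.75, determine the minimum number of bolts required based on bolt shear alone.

A_b = π·12²/4 = 113.1 mm².
Per-bolt design strength φR_n = 0.75 × 469 × 113.1 × 1 / 1000 = 39.78 kN.
n ≥ 108 / 39.78 = 2.715 → use 3 bolts.

3 bolts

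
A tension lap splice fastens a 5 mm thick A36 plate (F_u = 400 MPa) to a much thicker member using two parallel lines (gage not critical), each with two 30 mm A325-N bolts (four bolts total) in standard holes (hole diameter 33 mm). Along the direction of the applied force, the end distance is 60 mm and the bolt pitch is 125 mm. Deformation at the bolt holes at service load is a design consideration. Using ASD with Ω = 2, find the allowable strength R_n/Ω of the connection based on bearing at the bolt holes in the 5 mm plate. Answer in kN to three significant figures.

248 kN

Per bolt r_n = 1.2 l_c t F_u ≤ 2.4 d t F_u; upper limit = 2.4 × 30 × 5 × 400 / 1000 = 144 kN.
Edge bolt: l_c = 60 − 33/2 = 43.5 mm → 1.2 × 43.5 × 5 × 400 / 1000 = 104.4 → r_n = 104.4 kN.
Interior bolts: l_c = 125 − 33 = 92 mm → 1.2 × 92 × 5 × 400 / 1000 = 220.8 → r_n = 144 kN.
R_n = 2 × 104.4 + 2 × 144 = 496.8 kN.
Allowable strength R_n/Ω = 496.8 / 2 = 248 kN.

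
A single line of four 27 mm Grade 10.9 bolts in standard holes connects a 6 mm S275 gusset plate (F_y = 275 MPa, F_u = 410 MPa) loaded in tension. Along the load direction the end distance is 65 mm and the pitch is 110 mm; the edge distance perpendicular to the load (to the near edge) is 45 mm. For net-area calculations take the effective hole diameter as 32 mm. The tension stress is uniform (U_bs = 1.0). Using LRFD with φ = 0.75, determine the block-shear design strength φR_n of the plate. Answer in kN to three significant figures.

Shear plane L_v = 65 + 3·110 = 395 mm; A_gv = 395 × 6 = 2370 mm².
A_nv = (395 − 3.5·32) × 6 = 1698 mm².
A_nt = (45 − 0.5·32) × 6 = 174 mm².
0.6 F_u A_nv = 417.7 kN; 0.6 F_y A_gv = 391.1 kN → shear yielding governs the shear term.
R_n = 391.1 + 1.0 × 410 × 174 / 1000 = 462.4 kN.
Design strength φR_n = 0.75 × 462.4 = 347 kN.

347 kN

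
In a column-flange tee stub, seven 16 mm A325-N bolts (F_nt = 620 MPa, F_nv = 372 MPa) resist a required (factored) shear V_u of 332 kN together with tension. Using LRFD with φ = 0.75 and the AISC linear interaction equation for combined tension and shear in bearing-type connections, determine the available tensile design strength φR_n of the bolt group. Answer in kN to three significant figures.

297 kN

A_b = π·16²/4 = 201.1 mm²; f_rv = 332 × 1000 / (7 × 201.1) = 235.9 MPa.
F'_nt = 1.3 F_nt − (F_nt / φF_nv) f_rv = 1.3·620 − (620/(0.75·372))·235.9 = 281.8 MPa, capped at F_nt → F'_nt = 281.8 MPa.
R_n = F'_nt · A_b · n = 281.8 × 201.1 × 7 / 1000 = 396.6 kN.
Design strength φR_n = 0.75 × 396.6 = 297 kN.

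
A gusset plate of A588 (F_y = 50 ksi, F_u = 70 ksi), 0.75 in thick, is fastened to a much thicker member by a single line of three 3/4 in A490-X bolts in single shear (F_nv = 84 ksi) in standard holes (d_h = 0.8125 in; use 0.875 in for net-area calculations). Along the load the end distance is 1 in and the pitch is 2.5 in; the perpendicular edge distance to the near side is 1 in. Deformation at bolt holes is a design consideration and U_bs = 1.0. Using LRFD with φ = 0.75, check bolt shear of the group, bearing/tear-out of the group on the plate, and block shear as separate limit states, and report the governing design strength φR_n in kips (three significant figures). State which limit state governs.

83.5 kips (bolt shear governs)

Bolt shear: A_b = π·0.75²/4 = 0.4418 in²; R_n = 84 × 0.4418 × 3 × 1 = 111.3 kips → 0.75 × 111.3 = 83.5 kips.
Bearing: edge l_c = 0.5938, r_n = 37.41 kips; interior l_c = 1.688, r_n = 94.5 kips; R_n = 37.41 + 2·94.5 = 226.4 kips → 170 kips.
Block shear: A_gv = 4.5, A_nv = 2.859, A_nt = 0.4219 in²; R_n = min(0.6F_uA_nv, 0.6F_yA_gv) + U_bs·F_u·A_nt = 149.6 kips → 112 kips.
Bolt shear governs: 83.5 kips.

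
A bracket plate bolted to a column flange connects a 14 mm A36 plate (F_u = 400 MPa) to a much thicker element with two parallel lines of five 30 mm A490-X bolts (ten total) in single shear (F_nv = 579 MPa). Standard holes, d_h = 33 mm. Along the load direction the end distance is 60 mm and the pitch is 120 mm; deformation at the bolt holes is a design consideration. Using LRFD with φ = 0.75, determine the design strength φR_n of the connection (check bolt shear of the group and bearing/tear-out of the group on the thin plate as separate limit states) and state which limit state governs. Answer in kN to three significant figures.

2860 kN (bearing governs)

Bolt shear: A_b = π·30²/4 = 706.9 mm²; R_n = 579 × 706.9 × 10 × 1 / 1000 = 4093 kN → 0.75 × 4093 = 3070 kN.
Bearing (1.2 l_c t F_u ≤ 2.4 d t F_u): upper limit = 2.4·30·14·400 / 1000 = 403.2 kN.
  Edge l_c = 60 − 33/2 = 43.5 → r_n = 292.3 kN; interior l_c = 120 − 33 = 87 → r_n = 403.2 kN.
  R_n,bearing = 2·292.3 + 8·403.2 = 3810 kN → 0.75 × 3810 = 2860 kN.
Bearing governs: 2860 kN.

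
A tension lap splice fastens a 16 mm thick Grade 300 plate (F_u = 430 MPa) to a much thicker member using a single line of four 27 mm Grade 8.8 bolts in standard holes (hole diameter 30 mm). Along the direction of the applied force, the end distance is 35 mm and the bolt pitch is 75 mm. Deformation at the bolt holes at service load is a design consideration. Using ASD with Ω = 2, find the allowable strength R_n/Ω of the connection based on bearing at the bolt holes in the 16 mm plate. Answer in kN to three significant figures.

Per bolt r_n = 1.2 l_c t F_u ≤ 2.4 d t F_u; upper limit = 2.4 × 27 × 16 × 430 / 1000 = 445.8 kN.
Edge bolt: l_c = 35 − 30/2 = 20 mm → 1.2 × 20 × 16 × 430 / 1000 = 165.1 → r_n = 165.1 kN.
Interior bolts: l_c = 75 − 30 = 45 mm → 1.2 × 45 × 16 × 430 / 1000 = 371.5 → r_n = 371.5 kN.
R_n = 1 × 165.1 + 3 × 371.5 = 1280 kN.
Allowable strength R_n/Ω = 1280 / 2 = 640 kN.

640 kN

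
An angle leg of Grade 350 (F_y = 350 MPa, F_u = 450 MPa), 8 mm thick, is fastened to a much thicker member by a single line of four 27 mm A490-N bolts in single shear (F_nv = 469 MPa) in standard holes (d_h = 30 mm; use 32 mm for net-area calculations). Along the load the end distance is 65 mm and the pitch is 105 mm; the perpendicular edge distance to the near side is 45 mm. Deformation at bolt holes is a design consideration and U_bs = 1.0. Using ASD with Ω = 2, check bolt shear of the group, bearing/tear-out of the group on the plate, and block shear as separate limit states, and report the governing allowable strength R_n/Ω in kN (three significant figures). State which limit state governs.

Bolt shear: A_b = π·27²/4 = 572.6 mm²; R_n = 469 × 572.6 × 4 × 1 / 1000 = 1074 kN → 1074 / 2 = 537 kN.
Bearing: edge l_c = 50, r_n = 216 kN; interior l_c = 75, r_n = 233.3 kN; R_n = 216 + 3·233.3 = 915.8 kN → 458 kN.
Block shear: A_gv = 3040, A_nv = 2144, A_nt = 232 mm²; R_n = min(0.6F_uA_nv, 0.6F_yA_gv) + U_bs·F_u·A_nt = 683.3 kN → 342 kN.
Block shear governs: 342 kN.

342 kN (block shear governs)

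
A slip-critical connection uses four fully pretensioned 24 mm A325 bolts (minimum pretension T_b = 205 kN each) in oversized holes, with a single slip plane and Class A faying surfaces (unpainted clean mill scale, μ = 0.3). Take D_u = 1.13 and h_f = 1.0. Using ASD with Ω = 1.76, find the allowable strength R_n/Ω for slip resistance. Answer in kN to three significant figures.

R_n = μ · D_u · h_f · T_b · n_s · n_b = 0.3 × 1.13 × 1.0 × 205 × 1 × 4 = 278 kN.
Allowable strength R_n/Ω = 278 / 1.76 = 158 kN.

158 kN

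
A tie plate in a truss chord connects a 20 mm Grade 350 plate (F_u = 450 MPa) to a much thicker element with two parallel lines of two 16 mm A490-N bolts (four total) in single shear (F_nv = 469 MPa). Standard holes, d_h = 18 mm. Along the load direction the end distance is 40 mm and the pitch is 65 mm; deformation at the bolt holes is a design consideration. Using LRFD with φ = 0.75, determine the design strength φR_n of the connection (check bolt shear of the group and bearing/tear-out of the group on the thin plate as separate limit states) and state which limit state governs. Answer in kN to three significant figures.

Bolt shear: A_b = π·16²/4 = 201.1 mm²; R_n = 469 × 201.1 × 4 × 1 / 1000 = 377.2 kN → 0.75 × 377.2 = 283 kN.
Bearing (1.2 l_c t F_u ≤ 2.4 d t F_u): upper limit = 2.4·16·20·450 / 1000 = 345.6 kN.
  Edge l_c = 40 − 18/2 = 31 → r_n = 334.8 kN; interior l_c = 65 − 18 = 47 → r_n = 345.6 kN.
  R_n,bearing = 2·334.8 + 2·345.6 = 1361 kN → 0.75 × 1361 = 1020 kN.
Bolt shear governs: 283 kN.

283 kN (bolt shear governs)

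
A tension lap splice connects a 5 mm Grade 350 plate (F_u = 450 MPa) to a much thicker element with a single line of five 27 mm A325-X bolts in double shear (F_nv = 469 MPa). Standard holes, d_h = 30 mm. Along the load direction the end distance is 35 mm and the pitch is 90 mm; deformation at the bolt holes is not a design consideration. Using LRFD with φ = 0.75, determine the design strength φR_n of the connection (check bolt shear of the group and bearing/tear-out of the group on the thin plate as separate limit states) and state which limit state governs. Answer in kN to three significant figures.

Bolt shear: A_b = π·27²/4 = 572.6 mm²; R_n = 469 × 572.6 × 5 × 2 / 1000 = 2685 kN → 0.75 × 2685 = 2010 kN.
Bearing (1.5 l_c t F_u ≤ 3.0 d t F_u): upper limit = 3.0·27·5·450 / 1000 = 182.2 kN.
  Edge l_c = 35 − 30/2 = 20 → r_n = 67.5 kN; interior l_c = 90 − 30 = 60 → r_n = 182.2 kN.
  R_n,bearing = 1·67.5 + 4·182.2 = 796.5 kN → 0.75 × 796.5 = 597 kN.
Bearing governs: 597 kN.

597 kN (bearing governs)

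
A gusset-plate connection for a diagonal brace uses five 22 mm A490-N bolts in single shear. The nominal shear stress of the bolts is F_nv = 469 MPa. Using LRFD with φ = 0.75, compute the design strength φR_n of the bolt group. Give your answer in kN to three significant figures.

A_b = π × 22² / 4 = 380.1 mm².
R_n = F_nv · A_b · n · n_s = 469 × 380.1 × 5 × 1 / 1000 = 891.4 kN.
Design strength φR_n = 0.75 × 891.4 = 669 kN.

669 kN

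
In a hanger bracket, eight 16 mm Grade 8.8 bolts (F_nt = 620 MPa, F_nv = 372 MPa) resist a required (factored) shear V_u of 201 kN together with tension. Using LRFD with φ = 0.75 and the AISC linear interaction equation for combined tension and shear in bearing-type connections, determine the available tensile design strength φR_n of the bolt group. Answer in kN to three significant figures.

A_b = π·16²/4 = 201.1 mm²; f_rv = 201 × 1000 / (8 × 201.1) = 125 MPa.
F'_nt = 1.3 F_nt − (F_nt / φF_nv) f_rv = 1.3·620 − (620/(0.75·372))·125 = 528.3 MPa, capped at F_nt → F'_nt = 528.3 MPa.
R_n = F'_nt · A_b · n = 528.3 × 201.1 × 8 / 1000 = 849.8 kN.
Design strength φR_n = 0.75 × 849.8 = 637 kN.

637 kN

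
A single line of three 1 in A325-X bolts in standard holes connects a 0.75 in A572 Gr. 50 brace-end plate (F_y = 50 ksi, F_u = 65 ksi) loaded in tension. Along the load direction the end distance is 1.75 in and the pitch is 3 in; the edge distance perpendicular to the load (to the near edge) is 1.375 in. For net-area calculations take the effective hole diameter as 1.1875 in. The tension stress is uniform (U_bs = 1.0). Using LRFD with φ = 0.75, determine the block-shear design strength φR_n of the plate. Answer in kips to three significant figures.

133 kips

Shear plane L_v = 1.75 + 2·3 = 7.75 in; A_gv = 7.75 × 0.75 = 5.812 in².
A_nv = (7.75 − 2.5·1.1875) × 0.75 = 3.586 in².
A_nt = (1.375 − 0.5·1.1875) × 0.75 = 0.5859 in².
0.6 F_u A_nv = 139.9 kips; 0.6 F_y A_gv = 174.4 kips → shear rupture governs the shear term.
R_n = 139.9 + 1.0 × 65 × 0.5859 = 177.9 kips.
Design strength φR_n = 0.75 × 177.9 = 133 kips.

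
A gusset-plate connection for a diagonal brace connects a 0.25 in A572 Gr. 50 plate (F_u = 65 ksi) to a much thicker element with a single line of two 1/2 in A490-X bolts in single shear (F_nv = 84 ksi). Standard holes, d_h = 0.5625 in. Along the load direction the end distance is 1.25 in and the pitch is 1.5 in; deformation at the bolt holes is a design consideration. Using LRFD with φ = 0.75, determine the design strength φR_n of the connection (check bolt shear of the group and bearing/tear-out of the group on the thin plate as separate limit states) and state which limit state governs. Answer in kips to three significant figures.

Bolt shear: A_b = π·0.5²/4 = 0.1963 in²; R_n = 84 × 0.1963 × 2 × 1 = 32.99 kips → 0.75 × 32.99 = 24.7 kips.
Bearing (1.2 l_c t F_u ≤ 2.4 d t F_u): upper limit = 2.4·0.5·0.25·65 = 19.5 kips.
  Edge l_c = 1.25 − 0.5625/2 = 0.9688 → r_n = 18.89 kips; interior l_c = 1.5 − 0.5625 = 0.9375 → r_n = 18.28 kips.
  R_n,bearing = 1·18.89 + 1·18.28 = 37.17 kips → 0.75 × 37.17 = 27.9 kips.
Bolt shear governs: 24.7 kips.

24.7 kips (bolt shear governs)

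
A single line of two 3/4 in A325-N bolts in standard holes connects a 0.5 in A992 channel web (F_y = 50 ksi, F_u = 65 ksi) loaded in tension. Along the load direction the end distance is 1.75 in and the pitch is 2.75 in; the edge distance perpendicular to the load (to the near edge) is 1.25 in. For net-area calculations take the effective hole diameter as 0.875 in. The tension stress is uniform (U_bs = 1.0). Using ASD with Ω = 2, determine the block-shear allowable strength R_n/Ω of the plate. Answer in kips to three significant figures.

44.3 kips

Shear plane L_v = 1.75 + 1·2.75 = 4.5 in; A_gv = 4.5 × 0.5 = 2.25 in².
A_nv = (4.5 − 1.5·0.875) × 0.5 = 1.594 in².
A_nt = (1.25 − 0.5·0.875) × 0.5 = 0.4062 in².
0.6 F_u A_nv = 62.16 kips; 0.6 F_y A_gv = 67.5 kips → shear rupture governs the shear term.
R_n = 62.16 + 1.0 × 65 × 0.4062 = 88.56 kips.
Allowable strength R_n/Ω = 88.56 / 2 = 44.3 kips.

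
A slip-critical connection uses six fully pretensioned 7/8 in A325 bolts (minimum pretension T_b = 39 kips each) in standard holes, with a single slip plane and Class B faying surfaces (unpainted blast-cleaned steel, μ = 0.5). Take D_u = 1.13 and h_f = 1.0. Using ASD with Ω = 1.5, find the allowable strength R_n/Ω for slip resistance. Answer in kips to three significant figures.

R_n = μ · D_u · h_f · T_b · n_s · n_b = 0.5 × 1.13 × 1.0 × 39 × 1 × 6 = 132.2 kips.
Allowable strength R_n/Ω = 132.2 / 1.5 = 88.1 kips.

88.1 kips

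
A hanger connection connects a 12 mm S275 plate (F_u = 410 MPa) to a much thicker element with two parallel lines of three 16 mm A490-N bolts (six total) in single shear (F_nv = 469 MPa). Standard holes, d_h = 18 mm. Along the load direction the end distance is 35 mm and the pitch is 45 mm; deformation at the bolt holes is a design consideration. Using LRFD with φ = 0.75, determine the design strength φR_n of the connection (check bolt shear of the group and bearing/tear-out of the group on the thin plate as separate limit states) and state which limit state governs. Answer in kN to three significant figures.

424 kN (bolt shear governs)

Bolt shear: A_b = π·16²/4 = 201.1 mm²; R_n = 469 × 201.1 × 6 × 1 / 1000 = 565.8 kN → 0.75 × 565.8 = 424 kN.
Bearing (1.2 l_c t F_u ≤ 2.4 d t F_u): upper limit = 2.4·16·12·410 / 1000 = 188.9 kN.
  Edge l_c = 35 − 18/2 = 26 → r_n = 153.5 kN; interior l_c = 45 − 18 = 27 → r_n = 159.4 kN.
  R_n,bearing = 2·153.5 + 4·159.4 = 944.6 kN → 0.75 × 944.6 = 708 kN.
Bolt shear governs: 424 kN.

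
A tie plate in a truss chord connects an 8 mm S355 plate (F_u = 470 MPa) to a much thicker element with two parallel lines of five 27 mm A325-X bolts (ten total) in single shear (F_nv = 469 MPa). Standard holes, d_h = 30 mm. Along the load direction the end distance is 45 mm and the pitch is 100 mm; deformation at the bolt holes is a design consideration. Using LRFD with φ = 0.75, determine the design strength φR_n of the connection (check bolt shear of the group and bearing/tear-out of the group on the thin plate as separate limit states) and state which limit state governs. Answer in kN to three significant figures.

Bolt shear: A_b = π·27²/4 = 572.6 mm²; R_n = 469 × 572.6 × 10 × 1 / 1000 = 2685 kN → 0.75 × 2685 = 2010 kN.
Bearing (1.2 l_c t F_u ≤ 2.4 d t F_u): upper limit = 2.4·27·8·470 / 1000 = 243.6 kN.
  Edge l_c = 45 − 30/2 = 30 → r_n = 135.4 kN; interior l_c = 100 − 30 = 70 → r_n = 243.6 kN.
  R_n,bearing = 2·135.4 + 8·243.6 = 2220 kN → 0.75 × 2220 = 1660 kN.
Bearing governs: 1660 kN.

1660 kN (bearing governs)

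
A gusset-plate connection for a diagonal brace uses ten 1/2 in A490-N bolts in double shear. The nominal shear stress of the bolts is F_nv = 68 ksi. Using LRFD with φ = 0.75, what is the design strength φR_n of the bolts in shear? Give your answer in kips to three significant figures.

200 kips

A_b = π × 0.5² / 4 = 0.1963 in².
R_n = F_nv · A_b · n · n_s = 68 × 0.1963 × 10 × 2 = 267 kips.
Design strength φR_n = 0.75 × 267 = 200 kips.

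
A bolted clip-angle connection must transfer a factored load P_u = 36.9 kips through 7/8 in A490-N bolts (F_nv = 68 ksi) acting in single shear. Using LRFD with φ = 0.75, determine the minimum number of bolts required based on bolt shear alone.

2 bolts

A_b = π·0.875²/4 = 0.6013 in².
Per-bolt design strength φR_n = 0.75 × 68 × 0.6013 × 1 = 30.67 kips.
n ≥ 36.9 / 30.67 = 1.203 → use 2 bolts.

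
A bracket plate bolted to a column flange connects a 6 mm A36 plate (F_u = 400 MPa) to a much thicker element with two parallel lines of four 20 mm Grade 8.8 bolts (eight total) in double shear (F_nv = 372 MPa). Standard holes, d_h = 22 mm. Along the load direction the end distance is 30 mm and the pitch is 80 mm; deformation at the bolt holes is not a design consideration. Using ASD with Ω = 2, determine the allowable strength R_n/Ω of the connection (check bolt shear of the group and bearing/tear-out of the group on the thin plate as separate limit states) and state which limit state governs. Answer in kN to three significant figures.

Bolt shear: A_b = π·20²/4 = 314.2 mm²; R_n = 372 × 314.2 × 8 × 2 / 1000 = 1870 kN → 1870 / 2 = 935 kN.
Bearing (1.5 l_c t F_u ≤ 3.0 d t F_u): upper limit = 3.0·20·6·400 / 1000 = 144 kN.
  Edge l_c = 30 − 22/2 = 19 → r_n = 68.4 kN; interior l_c = 80 − 22 = 58 → r_n = 144 kN.
  R_n,bearing = 2·68.4 + 6·144 = 1001 kN → 1001 / 2 = 500 kN.
Bearing governs: 500 kN.

500 kN (bearing governs)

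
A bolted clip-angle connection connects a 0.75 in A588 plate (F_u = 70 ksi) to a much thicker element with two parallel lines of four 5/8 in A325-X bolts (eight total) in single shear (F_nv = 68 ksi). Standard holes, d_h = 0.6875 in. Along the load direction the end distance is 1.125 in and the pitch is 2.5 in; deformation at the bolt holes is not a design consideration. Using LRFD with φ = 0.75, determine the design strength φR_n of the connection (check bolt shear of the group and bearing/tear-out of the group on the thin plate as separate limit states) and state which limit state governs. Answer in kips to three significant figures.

Bolt shear: A_b = π·0.625²/4 = 0.3068 in²; R_n = 68 × 0.3068 × 8 × 1 = 166.9 kips → 0.75 × 166.9 = 125 kips.
Bearing (1.5 l_c t F_u ≤ 3.0 d t F_u): upper limit = 3.0·0.625·0.75·70 = 98.44 kips.
  Edge l_c = 1.125 − 0.6875/2 = 0.7812 → r_n = 61.52 kips; interior l_c = 2.5 − 0.6875 = 1.812 → r_n = 98.44 kips.
  R_n,bearing = 2·61.52 + 6·98.44 = 713.7 kips → 0.75 × 713.7 = 535 kips.
Bolt shear governs: 125 kips.

125 kips (bolt shear governs)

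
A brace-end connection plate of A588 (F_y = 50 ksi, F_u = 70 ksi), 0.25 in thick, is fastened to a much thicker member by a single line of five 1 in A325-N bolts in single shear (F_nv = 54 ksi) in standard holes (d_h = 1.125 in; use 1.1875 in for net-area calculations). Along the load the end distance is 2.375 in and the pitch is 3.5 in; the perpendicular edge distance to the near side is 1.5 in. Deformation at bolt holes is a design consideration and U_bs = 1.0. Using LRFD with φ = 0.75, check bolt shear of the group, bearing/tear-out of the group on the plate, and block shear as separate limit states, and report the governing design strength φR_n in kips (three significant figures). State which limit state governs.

98.8 kips (block shear governs)

Bolt shear: A_b = π·1²/4 = 0.7854 in²; R_n = 54 × 0.7854 × 5 × 1 = 212.1 kips → 0.75 × 212.1 = 159 kips.
Bearing: edge l_c = 1.812, r_n = 38.06 kips; interior l_c = 2.375, r_n = 42 kips; R_n = 38.06 + 4·42 = 206.1 kips → 155 kips.
Block shear: A_gv = 4.094, A_nv = 2.758, A_nt = 0.2266 in²; R_n = min(0.6F_uA_nv, 0.6F_yA_gv) + U_bs·F_u·A_nt = 131.7 kips → 98.8 kips.
Block shear governs: 98.8 kips.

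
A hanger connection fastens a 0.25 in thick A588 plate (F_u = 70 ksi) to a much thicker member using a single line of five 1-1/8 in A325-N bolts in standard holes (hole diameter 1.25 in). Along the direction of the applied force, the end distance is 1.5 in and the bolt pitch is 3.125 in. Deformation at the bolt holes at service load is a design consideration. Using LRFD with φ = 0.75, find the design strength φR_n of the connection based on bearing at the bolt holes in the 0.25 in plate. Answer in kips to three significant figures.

Per bolt r_n = 1.2 l_c t F_u ≤ 2.4 d t F_u; upper limit = 2.4 × 1.125 × 0.25 × 70 = 47.25 kips.
Edge bolt: l_c = 1.5 − 1.25/2 = 0.875 in → 1.2 × 0.875 × 0.25 × 70 = 18.38 → r_n = 18.38 kips.
Interior bolts: l_c = 3.125 − 1.25 = 1.875 in → 1.2 × 1.875 × 0.25 × 70 = 39.38 → r_n = 39.38 kips.
R_n = 1 × 18.38 + 4 × 39.38 = 175.9 kips.
Design strength φR_n = 0.75 × 175.9 = 132 kips.

132 kips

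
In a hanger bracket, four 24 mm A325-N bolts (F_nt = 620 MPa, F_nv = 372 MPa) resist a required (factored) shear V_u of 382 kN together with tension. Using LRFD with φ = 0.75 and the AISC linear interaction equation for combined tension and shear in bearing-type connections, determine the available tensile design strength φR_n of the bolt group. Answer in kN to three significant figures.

A_b = π·24²/4 = 452.4 mm²; f_rv = 382 × 1000 / (4 × 452.4) = 211.1 MPa.
F'_nt = 1.3 F_nt − (F_nt / φF_nv) f_rv = 1.3·620 − (620/(0.75·372))·211.1 = 336.9 MPa, capped at F_nt → F'_nt = 336.9 MPa.
R_n = F'_nt · A_b · n = 336.9 × 452.4 × 4 / 1000 = 609.6 kN.
Design strength φR_n = 0.75 × 609.6 = 457 kN.

457 kN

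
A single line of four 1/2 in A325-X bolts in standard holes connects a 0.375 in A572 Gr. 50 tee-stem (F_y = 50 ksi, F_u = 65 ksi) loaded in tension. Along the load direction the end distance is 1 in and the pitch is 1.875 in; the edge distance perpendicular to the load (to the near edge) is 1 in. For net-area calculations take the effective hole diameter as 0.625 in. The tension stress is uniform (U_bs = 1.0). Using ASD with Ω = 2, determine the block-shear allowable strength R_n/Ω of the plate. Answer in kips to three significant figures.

40.8 kips

Shear plane L_v = 1 + 3·1.875 = 6.625 in; A_gv = 6.625 × 0.375 = 2.484 in².
A_nv = (6.625 − 3.5·0.625) × 0.375 = 1.664 in².
A_nt = (1 − 0.5·0.625) × 0.375 = 0.2578 in².
0.6 F_u A_nv = 64.9 kips; 0.6 F_y A_gv = 74.53 kips → shear rupture governs the shear term.
R_n = 64.9 + 1.0 × 65 × 0.2578 = 81.66 kips.
Allowable strength R_n/Ω = 81.66 / 2 = 40.8 kips.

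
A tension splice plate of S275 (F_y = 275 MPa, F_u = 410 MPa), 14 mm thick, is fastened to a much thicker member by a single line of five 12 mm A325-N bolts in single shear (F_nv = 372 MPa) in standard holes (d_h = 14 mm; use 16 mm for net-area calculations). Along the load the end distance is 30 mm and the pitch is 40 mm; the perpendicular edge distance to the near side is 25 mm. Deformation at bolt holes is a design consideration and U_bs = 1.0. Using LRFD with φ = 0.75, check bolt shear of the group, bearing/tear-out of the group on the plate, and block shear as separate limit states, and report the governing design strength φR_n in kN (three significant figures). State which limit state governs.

158 kN (bolt shear governs)

Bolt shear: A_b = π·12²/4 = 113.1 mm²; R_n = 372 × 113.1 × 5 × 1 / 1000 = 210.4 kN → 0.75 × 210.4 = 158 kN.
Bearing: edge l_c = 23, r_n = 158.4 kN; interior l_c = 26, r_n = 165.3 kN; R_n = 158.4 + 4·165.3 = 819.7 kN → 615 kN.
Block shear: A_gv = 2660, A_nv = 1652, A_nt = 238 mm²; R_n = min(0.6F_uA_nv, 0.6F_yA_gv) + U_bs·F_u·A_nt = 504 kN → 378 kN.
Bolt shear governs: 158 kN.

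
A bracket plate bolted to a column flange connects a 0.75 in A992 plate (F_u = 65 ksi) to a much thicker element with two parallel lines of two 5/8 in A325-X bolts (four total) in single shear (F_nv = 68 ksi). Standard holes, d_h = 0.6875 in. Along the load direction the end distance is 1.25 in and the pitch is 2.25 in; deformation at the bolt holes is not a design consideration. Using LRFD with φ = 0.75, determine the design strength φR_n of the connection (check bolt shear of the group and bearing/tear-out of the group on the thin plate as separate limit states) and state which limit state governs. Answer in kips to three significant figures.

62.6 kips (bolt shear governs)

Bolt shear: A_b = π·0.625²/4 = 0.3068 in²; R_n = 68 × 0.3068 × 4 × 1 = 83.45 kips → 0.75 × 83.45 = 62.6 kips.
Bearing (1.5 l_c t F_u ≤ 3.0 d t F_u): upper limit = 3.0·0.625·0.75·65 = 91.41 kips.
  Edge l_c = 1.25 − 0.6875/2 = 0.9062 → r_n = 66.27 kips; interior l_c = 2.25 − 0.6875 = 1.562 → r_n = 91.41 kips.
  R_n,bearing = 2·66.27 + 2·91.41 = 315.4 kips → 0.75 × 315.4 = 237 kips.
Bolt shear governs: 62.6 kips.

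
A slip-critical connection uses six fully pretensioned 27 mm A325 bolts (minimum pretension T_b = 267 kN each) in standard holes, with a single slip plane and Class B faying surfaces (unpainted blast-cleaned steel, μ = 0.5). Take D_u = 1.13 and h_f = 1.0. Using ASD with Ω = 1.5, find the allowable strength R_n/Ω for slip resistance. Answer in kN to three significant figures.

603 kN

R_n = μ · D_u · h_f · T_b · n_s · n_b = 0.5 × 1.13 × 1.0 × 267 × 1 × 6 = 905.1 kN.
Allowable strength R_n/Ω = 905.1 / 1.5 = 603 kN.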